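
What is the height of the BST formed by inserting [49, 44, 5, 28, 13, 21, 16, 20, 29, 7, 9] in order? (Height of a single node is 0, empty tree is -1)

Insertion order: [49, 44, 5, 28, 13, 21, 16, 20, 29, 7, 9]
Tree (level-order array): [49, 44, None, 5, None, None, 28, 13, 29, 7, 21, None, None, None, 9, 16, None, None, None, None, 20]
Compute height bottom-up (empty subtree = -1):
  height(9) = 1 + max(-1, -1) = 0
  height(7) = 1 + max(-1, 0) = 1
  height(20) = 1 + max(-1, -1) = 0
  height(16) = 1 + max(-1, 0) = 1
  height(21) = 1 + max(1, -1) = 2
  height(13) = 1 + max(1, 2) = 3
  height(29) = 1 + max(-1, -1) = 0
  height(28) = 1 + max(3, 0) = 4
  height(5) = 1 + max(-1, 4) = 5
  height(44) = 1 + max(5, -1) = 6
  height(49) = 1 + max(6, -1) = 7
Height = 7


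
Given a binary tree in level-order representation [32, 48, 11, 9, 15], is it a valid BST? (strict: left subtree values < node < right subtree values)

Level-order array: [32, 48, 11, 9, 15]
Validate using subtree bounds (lo, hi): at each node, require lo < value < hi,
then recurse left with hi=value and right with lo=value.
Preorder trace (stopping at first violation):
  at node 32 with bounds (-inf, +inf): OK
  at node 48 with bounds (-inf, 32): VIOLATION
Node 48 violates its bound: not (-inf < 48 < 32).
Result: Not a valid BST


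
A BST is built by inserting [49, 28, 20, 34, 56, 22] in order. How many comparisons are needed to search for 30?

Search path for 30: 49 -> 28 -> 34
Found: False
Comparisons: 3


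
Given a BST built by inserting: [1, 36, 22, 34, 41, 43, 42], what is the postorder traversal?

Tree insertion order: [1, 36, 22, 34, 41, 43, 42]
Tree (level-order array): [1, None, 36, 22, 41, None, 34, None, 43, None, None, 42]
Postorder traversal: [34, 22, 42, 43, 41, 36, 1]


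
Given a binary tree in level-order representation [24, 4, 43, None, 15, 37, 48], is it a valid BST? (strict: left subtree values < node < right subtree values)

Level-order array: [24, 4, 43, None, 15, 37, 48]
Validate using subtree bounds (lo, hi): at each node, require lo < value < hi,
then recurse left with hi=value and right with lo=value.
Preorder trace (stopping at first violation):
  at node 24 with bounds (-inf, +inf): OK
  at node 4 with bounds (-inf, 24): OK
  at node 15 with bounds (4, 24): OK
  at node 43 with bounds (24, +inf): OK
  at node 37 with bounds (24, 43): OK
  at node 48 with bounds (43, +inf): OK
No violation found at any node.
Result: Valid BST


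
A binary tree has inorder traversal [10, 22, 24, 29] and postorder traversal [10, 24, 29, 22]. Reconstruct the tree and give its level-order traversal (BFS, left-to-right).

Inorder:   [10, 22, 24, 29]
Postorder: [10, 24, 29, 22]
Algorithm: postorder visits root last, so walk postorder right-to-left;
each value is the root of the current inorder slice — split it at that
value, recurse on the right subtree first, then the left.
Recursive splits:
  root=22; inorder splits into left=[10], right=[24, 29]
  root=29; inorder splits into left=[24], right=[]
  root=24; inorder splits into left=[], right=[]
  root=10; inorder splits into left=[], right=[]
Reconstructed level-order: [22, 10, 29, 24]


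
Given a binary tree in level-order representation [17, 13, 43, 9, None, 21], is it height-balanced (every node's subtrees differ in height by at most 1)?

Tree (level-order array): [17, 13, 43, 9, None, 21]
Definition: a tree is height-balanced if, at every node, |h(left) - h(right)| <= 1 (empty subtree has height -1).
Bottom-up per-node check:
  node 9: h_left=-1, h_right=-1, diff=0 [OK], height=0
  node 13: h_left=0, h_right=-1, diff=1 [OK], height=1
  node 21: h_left=-1, h_right=-1, diff=0 [OK], height=0
  node 43: h_left=0, h_right=-1, diff=1 [OK], height=1
  node 17: h_left=1, h_right=1, diff=0 [OK], height=2
All nodes satisfy the balance condition.
Result: Balanced


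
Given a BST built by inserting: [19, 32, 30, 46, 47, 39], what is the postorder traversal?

Tree insertion order: [19, 32, 30, 46, 47, 39]
Tree (level-order array): [19, None, 32, 30, 46, None, None, 39, 47]
Postorder traversal: [30, 39, 47, 46, 32, 19]


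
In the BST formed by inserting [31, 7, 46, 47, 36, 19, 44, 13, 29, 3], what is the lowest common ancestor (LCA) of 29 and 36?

Tree insertion order: [31, 7, 46, 47, 36, 19, 44, 13, 29, 3]
Tree (level-order array): [31, 7, 46, 3, 19, 36, 47, None, None, 13, 29, None, 44]
In a BST, the LCA of p=29, q=36 is the first node v on the
root-to-leaf path with p <= v <= q (go left if both < v, right if both > v).
Walk from root:
  at 31: 29 <= 31 <= 36, this is the LCA
LCA = 31


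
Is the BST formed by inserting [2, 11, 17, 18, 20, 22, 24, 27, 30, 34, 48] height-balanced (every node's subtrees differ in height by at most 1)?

Tree (level-order array): [2, None, 11, None, 17, None, 18, None, 20, None, 22, None, 24, None, 27, None, 30, None, 34, None, 48]
Definition: a tree is height-balanced if, at every node, |h(left) - h(right)| <= 1 (empty subtree has height -1).
Bottom-up per-node check:
  node 48: h_left=-1, h_right=-1, diff=0 [OK], height=0
  node 34: h_left=-1, h_right=0, diff=1 [OK], height=1
  node 30: h_left=-1, h_right=1, diff=2 [FAIL (|-1-1|=2 > 1)], height=2
  node 27: h_left=-1, h_right=2, diff=3 [FAIL (|-1-2|=3 > 1)], height=3
  node 24: h_left=-1, h_right=3, diff=4 [FAIL (|-1-3|=4 > 1)], height=4
  node 22: h_left=-1, h_right=4, diff=5 [FAIL (|-1-4|=5 > 1)], height=5
  node 20: h_left=-1, h_right=5, diff=6 [FAIL (|-1-5|=6 > 1)], height=6
  node 18: h_left=-1, h_right=6, diff=7 [FAIL (|-1-6|=7 > 1)], height=7
  node 17: h_left=-1, h_right=7, diff=8 [FAIL (|-1-7|=8 > 1)], height=8
  node 11: h_left=-1, h_right=8, diff=9 [FAIL (|-1-8|=9 > 1)], height=9
  node 2: h_left=-1, h_right=9, diff=10 [FAIL (|-1-9|=10 > 1)], height=10
Node 30 violates the condition: |-1 - 1| = 2 > 1.
Result: Not balanced


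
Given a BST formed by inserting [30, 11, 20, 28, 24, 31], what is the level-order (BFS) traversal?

Tree insertion order: [30, 11, 20, 28, 24, 31]
Tree (level-order array): [30, 11, 31, None, 20, None, None, None, 28, 24]
BFS from the root, enqueuing left then right child of each popped node:
  queue [30] -> pop 30, enqueue [11, 31], visited so far: [30]
  queue [11, 31] -> pop 11, enqueue [20], visited so far: [30, 11]
  queue [31, 20] -> pop 31, enqueue [none], visited so far: [30, 11, 31]
  queue [20] -> pop 20, enqueue [28], visited so far: [30, 11, 31, 20]
  queue [28] -> pop 28, enqueue [24], visited so far: [30, 11, 31, 20, 28]
  queue [24] -> pop 24, enqueue [none], visited so far: [30, 11, 31, 20, 28, 24]
Result: [30, 11, 31, 20, 28, 24]


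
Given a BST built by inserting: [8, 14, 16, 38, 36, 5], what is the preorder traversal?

Tree insertion order: [8, 14, 16, 38, 36, 5]
Tree (level-order array): [8, 5, 14, None, None, None, 16, None, 38, 36]
Preorder traversal: [8, 5, 14, 16, 38, 36]


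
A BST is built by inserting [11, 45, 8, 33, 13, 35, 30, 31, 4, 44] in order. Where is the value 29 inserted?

Starting tree (level order): [11, 8, 45, 4, None, 33, None, None, None, 13, 35, None, 30, None, 44, None, 31]
Insertion path: 11 -> 45 -> 33 -> 13 -> 30
Result: insert 29 as left child of 30
Final tree (level order): [11, 8, 45, 4, None, 33, None, None, None, 13, 35, None, 30, None, 44, 29, 31]


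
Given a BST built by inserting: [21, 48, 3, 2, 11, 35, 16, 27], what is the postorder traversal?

Tree insertion order: [21, 48, 3, 2, 11, 35, 16, 27]
Tree (level-order array): [21, 3, 48, 2, 11, 35, None, None, None, None, 16, 27]
Postorder traversal: [2, 16, 11, 3, 27, 35, 48, 21]


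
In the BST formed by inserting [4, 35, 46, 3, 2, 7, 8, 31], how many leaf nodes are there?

Tree built from: [4, 35, 46, 3, 2, 7, 8, 31]
Tree (level-order array): [4, 3, 35, 2, None, 7, 46, None, None, None, 8, None, None, None, 31]
Rule: A leaf has 0 children.
Per-node child counts:
  node 4: 2 child(ren)
  node 3: 1 child(ren)
  node 2: 0 child(ren)
  node 35: 2 child(ren)
  node 7: 1 child(ren)
  node 8: 1 child(ren)
  node 31: 0 child(ren)
  node 46: 0 child(ren)
Matching nodes: [2, 31, 46]
Count of leaf nodes: 3


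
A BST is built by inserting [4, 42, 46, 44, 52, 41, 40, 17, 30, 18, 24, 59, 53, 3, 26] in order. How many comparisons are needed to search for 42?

Search path for 42: 4 -> 42
Found: True
Comparisons: 2


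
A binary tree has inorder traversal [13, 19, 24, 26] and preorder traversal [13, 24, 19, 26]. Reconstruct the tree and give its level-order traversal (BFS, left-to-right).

Inorder:  [13, 19, 24, 26]
Preorder: [13, 24, 19, 26]
Algorithm: preorder visits root first, so consume preorder in order;
for each root, split the current inorder slice at that value into
left-subtree inorder and right-subtree inorder, then recurse.
Recursive splits:
  root=13; inorder splits into left=[], right=[19, 24, 26]
  root=24; inorder splits into left=[19], right=[26]
  root=19; inorder splits into left=[], right=[]
  root=26; inorder splits into left=[], right=[]
Reconstructed level-order: [13, 24, 19, 26]


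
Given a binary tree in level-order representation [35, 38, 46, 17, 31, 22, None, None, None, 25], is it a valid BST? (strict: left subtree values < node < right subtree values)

Level-order array: [35, 38, 46, 17, 31, 22, None, None, None, 25]
Validate using subtree bounds (lo, hi): at each node, require lo < value < hi,
then recurse left with hi=value and right with lo=value.
Preorder trace (stopping at first violation):
  at node 35 with bounds (-inf, +inf): OK
  at node 38 with bounds (-inf, 35): VIOLATION
Node 38 violates its bound: not (-inf < 38 < 35).
Result: Not a valid BST


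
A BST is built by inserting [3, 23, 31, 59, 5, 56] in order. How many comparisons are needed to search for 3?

Search path for 3: 3
Found: True
Comparisons: 1


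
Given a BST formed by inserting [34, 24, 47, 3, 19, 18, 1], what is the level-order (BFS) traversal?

Tree insertion order: [34, 24, 47, 3, 19, 18, 1]
Tree (level-order array): [34, 24, 47, 3, None, None, None, 1, 19, None, None, 18]
BFS from the root, enqueuing left then right child of each popped node:
  queue [34] -> pop 34, enqueue [24, 47], visited so far: [34]
  queue [24, 47] -> pop 24, enqueue [3], visited so far: [34, 24]
  queue [47, 3] -> pop 47, enqueue [none], visited so far: [34, 24, 47]
  queue [3] -> pop 3, enqueue [1, 19], visited so far: [34, 24, 47, 3]
  queue [1, 19] -> pop 1, enqueue [none], visited so far: [34, 24, 47, 3, 1]
  queue [19] -> pop 19, enqueue [18], visited so far: [34, 24, 47, 3, 1, 19]
  queue [18] -> pop 18, enqueue [none], visited so far: [34, 24, 47, 3, 1, 19, 18]
Result: [34, 24, 47, 3, 1, 19, 18]


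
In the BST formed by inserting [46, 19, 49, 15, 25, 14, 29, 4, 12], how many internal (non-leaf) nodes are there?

Tree built from: [46, 19, 49, 15, 25, 14, 29, 4, 12]
Tree (level-order array): [46, 19, 49, 15, 25, None, None, 14, None, None, 29, 4, None, None, None, None, 12]
Rule: An internal node has at least one child.
Per-node child counts:
  node 46: 2 child(ren)
  node 19: 2 child(ren)
  node 15: 1 child(ren)
  node 14: 1 child(ren)
  node 4: 1 child(ren)
  node 12: 0 child(ren)
  node 25: 1 child(ren)
  node 29: 0 child(ren)
  node 49: 0 child(ren)
Matching nodes: [46, 19, 15, 14, 4, 25]
Count of internal (non-leaf) nodes: 6


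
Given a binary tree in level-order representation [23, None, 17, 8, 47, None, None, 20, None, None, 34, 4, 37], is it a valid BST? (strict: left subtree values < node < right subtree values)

Level-order array: [23, None, 17, 8, 47, None, None, 20, None, None, 34, 4, 37]
Validate using subtree bounds (lo, hi): at each node, require lo < value < hi,
then recurse left with hi=value and right with lo=value.
Preorder trace (stopping at first violation):
  at node 23 with bounds (-inf, +inf): OK
  at node 17 with bounds (23, +inf): VIOLATION
Node 17 violates its bound: not (23 < 17 < +inf).
Result: Not a valid BST


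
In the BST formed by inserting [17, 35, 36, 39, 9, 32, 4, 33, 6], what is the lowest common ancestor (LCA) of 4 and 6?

Tree insertion order: [17, 35, 36, 39, 9, 32, 4, 33, 6]
Tree (level-order array): [17, 9, 35, 4, None, 32, 36, None, 6, None, 33, None, 39]
In a BST, the LCA of p=4, q=6 is the first node v on the
root-to-leaf path with p <= v <= q (go left if both < v, right if both > v).
Walk from root:
  at 17: both 4 and 6 < 17, go left
  at 9: both 4 and 6 < 9, go left
  at 4: 4 <= 4 <= 6, this is the LCA
LCA = 4


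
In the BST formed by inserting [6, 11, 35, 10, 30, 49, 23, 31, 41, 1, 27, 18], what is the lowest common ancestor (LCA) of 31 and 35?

Tree insertion order: [6, 11, 35, 10, 30, 49, 23, 31, 41, 1, 27, 18]
Tree (level-order array): [6, 1, 11, None, None, 10, 35, None, None, 30, 49, 23, 31, 41, None, 18, 27]
In a BST, the LCA of p=31, q=35 is the first node v on the
root-to-leaf path with p <= v <= q (go left if both < v, right if both > v).
Walk from root:
  at 6: both 31 and 35 > 6, go right
  at 11: both 31 and 35 > 11, go right
  at 35: 31 <= 35 <= 35, this is the LCA
LCA = 35


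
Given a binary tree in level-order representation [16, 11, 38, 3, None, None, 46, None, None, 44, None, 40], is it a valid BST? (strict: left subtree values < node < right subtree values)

Level-order array: [16, 11, 38, 3, None, None, 46, None, None, 44, None, 40]
Validate using subtree bounds (lo, hi): at each node, require lo < value < hi,
then recurse left with hi=value and right with lo=value.
Preorder trace (stopping at first violation):
  at node 16 with bounds (-inf, +inf): OK
  at node 11 with bounds (-inf, 16): OK
  at node 3 with bounds (-inf, 11): OK
  at node 38 with bounds (16, +inf): OK
  at node 46 with bounds (38, +inf): OK
  at node 44 with bounds (38, 46): OK
  at node 40 with bounds (38, 44): OK
No violation found at any node.
Result: Valid BST


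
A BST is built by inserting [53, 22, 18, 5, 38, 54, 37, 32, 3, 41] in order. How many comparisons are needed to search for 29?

Search path for 29: 53 -> 22 -> 38 -> 37 -> 32
Found: False
Comparisons: 5


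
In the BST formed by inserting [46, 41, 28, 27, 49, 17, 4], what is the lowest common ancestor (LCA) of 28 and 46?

Tree insertion order: [46, 41, 28, 27, 49, 17, 4]
Tree (level-order array): [46, 41, 49, 28, None, None, None, 27, None, 17, None, 4]
In a BST, the LCA of p=28, q=46 is the first node v on the
root-to-leaf path with p <= v <= q (go left if both < v, right if both > v).
Walk from root:
  at 46: 28 <= 46 <= 46, this is the LCA
LCA = 46


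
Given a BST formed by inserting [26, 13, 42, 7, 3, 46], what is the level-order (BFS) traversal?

Tree insertion order: [26, 13, 42, 7, 3, 46]
Tree (level-order array): [26, 13, 42, 7, None, None, 46, 3]
BFS from the root, enqueuing left then right child of each popped node:
  queue [26] -> pop 26, enqueue [13, 42], visited so far: [26]
  queue [13, 42] -> pop 13, enqueue [7], visited so far: [26, 13]
  queue [42, 7] -> pop 42, enqueue [46], visited so far: [26, 13, 42]
  queue [7, 46] -> pop 7, enqueue [3], visited so far: [26, 13, 42, 7]
  queue [46, 3] -> pop 46, enqueue [none], visited so far: [26, 13, 42, 7, 46]
  queue [3] -> pop 3, enqueue [none], visited so far: [26, 13, 42, 7, 46, 3]
Result: [26, 13, 42, 7, 46, 3]


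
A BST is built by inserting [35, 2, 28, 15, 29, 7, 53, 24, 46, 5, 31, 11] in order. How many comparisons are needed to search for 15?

Search path for 15: 35 -> 2 -> 28 -> 15
Found: True
Comparisons: 4


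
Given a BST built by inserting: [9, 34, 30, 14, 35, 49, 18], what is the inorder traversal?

Tree insertion order: [9, 34, 30, 14, 35, 49, 18]
Tree (level-order array): [9, None, 34, 30, 35, 14, None, None, 49, None, 18]
Inorder traversal: [9, 14, 18, 30, 34, 35, 49]


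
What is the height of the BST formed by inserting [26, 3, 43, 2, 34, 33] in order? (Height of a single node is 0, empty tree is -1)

Insertion order: [26, 3, 43, 2, 34, 33]
Tree (level-order array): [26, 3, 43, 2, None, 34, None, None, None, 33]
Compute height bottom-up (empty subtree = -1):
  height(2) = 1 + max(-1, -1) = 0
  height(3) = 1 + max(0, -1) = 1
  height(33) = 1 + max(-1, -1) = 0
  height(34) = 1 + max(0, -1) = 1
  height(43) = 1 + max(1, -1) = 2
  height(26) = 1 + max(1, 2) = 3
Height = 3


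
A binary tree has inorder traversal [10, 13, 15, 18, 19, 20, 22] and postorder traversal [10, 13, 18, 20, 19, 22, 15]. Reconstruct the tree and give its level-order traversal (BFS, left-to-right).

Inorder:   [10, 13, 15, 18, 19, 20, 22]
Postorder: [10, 13, 18, 20, 19, 22, 15]
Algorithm: postorder visits root last, so walk postorder right-to-left;
each value is the root of the current inorder slice — split it at that
value, recurse on the right subtree first, then the left.
Recursive splits:
  root=15; inorder splits into left=[10, 13], right=[18, 19, 20, 22]
  root=22; inorder splits into left=[18, 19, 20], right=[]
  root=19; inorder splits into left=[18], right=[20]
  root=20; inorder splits into left=[], right=[]
  root=18; inorder splits into left=[], right=[]
  root=13; inorder splits into left=[10], right=[]
  root=10; inorder splits into left=[], right=[]
Reconstructed level-order: [15, 13, 22, 10, 19, 18, 20]


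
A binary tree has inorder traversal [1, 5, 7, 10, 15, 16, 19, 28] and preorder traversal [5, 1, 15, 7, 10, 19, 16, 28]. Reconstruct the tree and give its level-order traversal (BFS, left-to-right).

Inorder:  [1, 5, 7, 10, 15, 16, 19, 28]
Preorder: [5, 1, 15, 7, 10, 19, 16, 28]
Algorithm: preorder visits root first, so consume preorder in order;
for each root, split the current inorder slice at that value into
left-subtree inorder and right-subtree inorder, then recurse.
Recursive splits:
  root=5; inorder splits into left=[1], right=[7, 10, 15, 16, 19, 28]
  root=1; inorder splits into left=[], right=[]
  root=15; inorder splits into left=[7, 10], right=[16, 19, 28]
  root=7; inorder splits into left=[], right=[10]
  root=10; inorder splits into left=[], right=[]
  root=19; inorder splits into left=[16], right=[28]
  root=16; inorder splits into left=[], right=[]
  root=28; inorder splits into left=[], right=[]
Reconstructed level-order: [5, 1, 15, 7, 19, 10, 16, 28]


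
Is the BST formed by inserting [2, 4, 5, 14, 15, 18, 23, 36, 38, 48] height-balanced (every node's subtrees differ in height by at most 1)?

Tree (level-order array): [2, None, 4, None, 5, None, 14, None, 15, None, 18, None, 23, None, 36, None, 38, None, 48]
Definition: a tree is height-balanced if, at every node, |h(left) - h(right)| <= 1 (empty subtree has height -1).
Bottom-up per-node check:
  node 48: h_left=-1, h_right=-1, diff=0 [OK], height=0
  node 38: h_left=-1, h_right=0, diff=1 [OK], height=1
  node 36: h_left=-1, h_right=1, diff=2 [FAIL (|-1-1|=2 > 1)], height=2
  node 23: h_left=-1, h_right=2, diff=3 [FAIL (|-1-2|=3 > 1)], height=3
  node 18: h_left=-1, h_right=3, diff=4 [FAIL (|-1-3|=4 > 1)], height=4
  node 15: h_left=-1, h_right=4, diff=5 [FAIL (|-1-4|=5 > 1)], height=5
  node 14: h_left=-1, h_right=5, diff=6 [FAIL (|-1-5|=6 > 1)], height=6
  node 5: h_left=-1, h_right=6, diff=7 [FAIL (|-1-6|=7 > 1)], height=7
  node 4: h_left=-1, h_right=7, diff=8 [FAIL (|-1-7|=8 > 1)], height=8
  node 2: h_left=-1, h_right=8, diff=9 [FAIL (|-1-8|=9 > 1)], height=9
Node 36 violates the condition: |-1 - 1| = 2 > 1.
Result: Not balanced


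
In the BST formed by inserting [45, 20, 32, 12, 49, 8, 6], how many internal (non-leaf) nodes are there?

Tree built from: [45, 20, 32, 12, 49, 8, 6]
Tree (level-order array): [45, 20, 49, 12, 32, None, None, 8, None, None, None, 6]
Rule: An internal node has at least one child.
Per-node child counts:
  node 45: 2 child(ren)
  node 20: 2 child(ren)
  node 12: 1 child(ren)
  node 8: 1 child(ren)
  node 6: 0 child(ren)
  node 32: 0 child(ren)
  node 49: 0 child(ren)
Matching nodes: [45, 20, 12, 8]
Count of internal (non-leaf) nodes: 4


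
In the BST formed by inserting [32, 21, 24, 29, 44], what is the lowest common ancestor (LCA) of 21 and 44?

Tree insertion order: [32, 21, 24, 29, 44]
Tree (level-order array): [32, 21, 44, None, 24, None, None, None, 29]
In a BST, the LCA of p=21, q=44 is the first node v on the
root-to-leaf path with p <= v <= q (go left if both < v, right if both > v).
Walk from root:
  at 32: 21 <= 32 <= 44, this is the LCA
LCA = 32


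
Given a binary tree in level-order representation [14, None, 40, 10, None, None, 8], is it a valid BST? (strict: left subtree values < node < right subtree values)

Level-order array: [14, None, 40, 10, None, None, 8]
Validate using subtree bounds (lo, hi): at each node, require lo < value < hi,
then recurse left with hi=value and right with lo=value.
Preorder trace (stopping at first violation):
  at node 14 with bounds (-inf, +inf): OK
  at node 40 with bounds (14, +inf): OK
  at node 10 with bounds (14, 40): VIOLATION
Node 10 violates its bound: not (14 < 10 < 40).
Result: Not a valid BST


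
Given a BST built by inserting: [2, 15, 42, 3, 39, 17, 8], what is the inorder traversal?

Tree insertion order: [2, 15, 42, 3, 39, 17, 8]
Tree (level-order array): [2, None, 15, 3, 42, None, 8, 39, None, None, None, 17]
Inorder traversal: [2, 3, 8, 15, 17, 39, 42]


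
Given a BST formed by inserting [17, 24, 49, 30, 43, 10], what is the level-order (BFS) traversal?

Tree insertion order: [17, 24, 49, 30, 43, 10]
Tree (level-order array): [17, 10, 24, None, None, None, 49, 30, None, None, 43]
BFS from the root, enqueuing left then right child of each popped node:
  queue [17] -> pop 17, enqueue [10, 24], visited so far: [17]
  queue [10, 24] -> pop 10, enqueue [none], visited so far: [17, 10]
  queue [24] -> pop 24, enqueue [49], visited so far: [17, 10, 24]
  queue [49] -> pop 49, enqueue [30], visited so far: [17, 10, 24, 49]
  queue [30] -> pop 30, enqueue [43], visited so far: [17, 10, 24, 49, 30]
  queue [43] -> pop 43, enqueue [none], visited so far: [17, 10, 24, 49, 30, 43]
Result: [17, 10, 24, 49, 30, 43]


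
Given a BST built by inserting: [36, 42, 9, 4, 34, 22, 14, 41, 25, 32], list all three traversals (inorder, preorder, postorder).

Tree insertion order: [36, 42, 9, 4, 34, 22, 14, 41, 25, 32]
Tree (level-order array): [36, 9, 42, 4, 34, 41, None, None, None, 22, None, None, None, 14, 25, None, None, None, 32]
Inorder (L, root, R): [4, 9, 14, 22, 25, 32, 34, 36, 41, 42]
Preorder (root, L, R): [36, 9, 4, 34, 22, 14, 25, 32, 42, 41]
Postorder (L, R, root): [4, 14, 32, 25, 22, 34, 9, 41, 42, 36]


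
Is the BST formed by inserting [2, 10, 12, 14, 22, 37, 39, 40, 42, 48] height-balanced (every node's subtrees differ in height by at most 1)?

Tree (level-order array): [2, None, 10, None, 12, None, 14, None, 22, None, 37, None, 39, None, 40, None, 42, None, 48]
Definition: a tree is height-balanced if, at every node, |h(left) - h(right)| <= 1 (empty subtree has height -1).
Bottom-up per-node check:
  node 48: h_left=-1, h_right=-1, diff=0 [OK], height=0
  node 42: h_left=-1, h_right=0, diff=1 [OK], height=1
  node 40: h_left=-1, h_right=1, diff=2 [FAIL (|-1-1|=2 > 1)], height=2
  node 39: h_left=-1, h_right=2, diff=3 [FAIL (|-1-2|=3 > 1)], height=3
  node 37: h_left=-1, h_right=3, diff=4 [FAIL (|-1-3|=4 > 1)], height=4
  node 22: h_left=-1, h_right=4, diff=5 [FAIL (|-1-4|=5 > 1)], height=5
  node 14: h_left=-1, h_right=5, diff=6 [FAIL (|-1-5|=6 > 1)], height=6
  node 12: h_left=-1, h_right=6, diff=7 [FAIL (|-1-6|=7 > 1)], height=7
  node 10: h_left=-1, h_right=7, diff=8 [FAIL (|-1-7|=8 > 1)], height=8
  node 2: h_left=-1, h_right=8, diff=9 [FAIL (|-1-8|=9 > 1)], height=9
Node 40 violates the condition: |-1 - 1| = 2 > 1.
Result: Not balanced


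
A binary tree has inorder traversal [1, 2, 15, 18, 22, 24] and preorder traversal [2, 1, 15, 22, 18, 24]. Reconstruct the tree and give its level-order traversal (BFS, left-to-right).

Inorder:  [1, 2, 15, 18, 22, 24]
Preorder: [2, 1, 15, 22, 18, 24]
Algorithm: preorder visits root first, so consume preorder in order;
for each root, split the current inorder slice at that value into
left-subtree inorder and right-subtree inorder, then recurse.
Recursive splits:
  root=2; inorder splits into left=[1], right=[15, 18, 22, 24]
  root=1; inorder splits into left=[], right=[]
  root=15; inorder splits into left=[], right=[18, 22, 24]
  root=22; inorder splits into left=[18], right=[24]
  root=18; inorder splits into left=[], right=[]
  root=24; inorder splits into left=[], right=[]
Reconstructed level-order: [2, 1, 15, 22, 18, 24]


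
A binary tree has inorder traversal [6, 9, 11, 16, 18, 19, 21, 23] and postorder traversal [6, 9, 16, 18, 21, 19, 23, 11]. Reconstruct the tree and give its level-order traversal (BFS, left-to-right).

Inorder:   [6, 9, 11, 16, 18, 19, 21, 23]
Postorder: [6, 9, 16, 18, 21, 19, 23, 11]
Algorithm: postorder visits root last, so walk postorder right-to-left;
each value is the root of the current inorder slice — split it at that
value, recurse on the right subtree first, then the left.
Recursive splits:
  root=11; inorder splits into left=[6, 9], right=[16, 18, 19, 21, 23]
  root=23; inorder splits into left=[16, 18, 19, 21], right=[]
  root=19; inorder splits into left=[16, 18], right=[21]
  root=21; inorder splits into left=[], right=[]
  root=18; inorder splits into left=[16], right=[]
  root=16; inorder splits into left=[], right=[]
  root=9; inorder splits into left=[6], right=[]
  root=6; inorder splits into left=[], right=[]
Reconstructed level-order: [11, 9, 23, 6, 19, 18, 21, 16]


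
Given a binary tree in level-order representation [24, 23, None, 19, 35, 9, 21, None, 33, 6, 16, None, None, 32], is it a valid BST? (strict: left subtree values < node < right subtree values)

Level-order array: [24, 23, None, 19, 35, 9, 21, None, 33, 6, 16, None, None, 32]
Validate using subtree bounds (lo, hi): at each node, require lo < value < hi,
then recurse left with hi=value and right with lo=value.
Preorder trace (stopping at first violation):
  at node 24 with bounds (-inf, +inf): OK
  at node 23 with bounds (-inf, 24): OK
  at node 19 with bounds (-inf, 23): OK
  at node 9 with bounds (-inf, 19): OK
  at node 6 with bounds (-inf, 9): OK
  at node 16 with bounds (9, 19): OK
  at node 21 with bounds (19, 23): OK
  at node 35 with bounds (23, 24): VIOLATION
Node 35 violates its bound: not (23 < 35 < 24).
Result: Not a valid BST


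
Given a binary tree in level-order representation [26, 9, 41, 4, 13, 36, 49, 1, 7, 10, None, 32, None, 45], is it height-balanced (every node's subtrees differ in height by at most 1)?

Tree (level-order array): [26, 9, 41, 4, 13, 36, 49, 1, 7, 10, None, 32, None, 45]
Definition: a tree is height-balanced if, at every node, |h(left) - h(right)| <= 1 (empty subtree has height -1).
Bottom-up per-node check:
  node 1: h_left=-1, h_right=-1, diff=0 [OK], height=0
  node 7: h_left=-1, h_right=-1, diff=0 [OK], height=0
  node 4: h_left=0, h_right=0, diff=0 [OK], height=1
  node 10: h_left=-1, h_right=-1, diff=0 [OK], height=0
  node 13: h_left=0, h_right=-1, diff=1 [OK], height=1
  node 9: h_left=1, h_right=1, diff=0 [OK], height=2
  node 32: h_left=-1, h_right=-1, diff=0 [OK], height=0
  node 36: h_left=0, h_right=-1, diff=1 [OK], height=1
  node 45: h_left=-1, h_right=-1, diff=0 [OK], height=0
  node 49: h_left=0, h_right=-1, diff=1 [OK], height=1
  node 41: h_left=1, h_right=1, diff=0 [OK], height=2
  node 26: h_left=2, h_right=2, diff=0 [OK], height=3
All nodes satisfy the balance condition.
Result: Balanced


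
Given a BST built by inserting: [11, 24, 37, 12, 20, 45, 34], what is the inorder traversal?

Tree insertion order: [11, 24, 37, 12, 20, 45, 34]
Tree (level-order array): [11, None, 24, 12, 37, None, 20, 34, 45]
Inorder traversal: [11, 12, 20, 24, 34, 37, 45]


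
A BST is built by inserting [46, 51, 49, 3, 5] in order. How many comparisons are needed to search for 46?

Search path for 46: 46
Found: True
Comparisons: 1


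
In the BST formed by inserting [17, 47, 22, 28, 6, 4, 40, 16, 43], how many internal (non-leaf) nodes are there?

Tree built from: [17, 47, 22, 28, 6, 4, 40, 16, 43]
Tree (level-order array): [17, 6, 47, 4, 16, 22, None, None, None, None, None, None, 28, None, 40, None, 43]
Rule: An internal node has at least one child.
Per-node child counts:
  node 17: 2 child(ren)
  node 6: 2 child(ren)
  node 4: 0 child(ren)
  node 16: 0 child(ren)
  node 47: 1 child(ren)
  node 22: 1 child(ren)
  node 28: 1 child(ren)
  node 40: 1 child(ren)
  node 43: 0 child(ren)
Matching nodes: [17, 6, 47, 22, 28, 40]
Count of internal (non-leaf) nodes: 6


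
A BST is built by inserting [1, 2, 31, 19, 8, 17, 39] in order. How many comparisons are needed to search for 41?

Search path for 41: 1 -> 2 -> 31 -> 39
Found: False
Comparisons: 4


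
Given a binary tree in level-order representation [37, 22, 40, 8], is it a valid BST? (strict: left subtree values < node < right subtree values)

Level-order array: [37, 22, 40, 8]
Validate using subtree bounds (lo, hi): at each node, require lo < value < hi,
then recurse left with hi=value and right with lo=value.
Preorder trace (stopping at first violation):
  at node 37 with bounds (-inf, +inf): OK
  at node 22 with bounds (-inf, 37): OK
  at node 8 with bounds (-inf, 22): OK
  at node 40 with bounds (37, +inf): OK
No violation found at any node.
Result: Valid BST


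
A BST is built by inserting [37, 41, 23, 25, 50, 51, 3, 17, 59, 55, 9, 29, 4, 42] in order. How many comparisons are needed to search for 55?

Search path for 55: 37 -> 41 -> 50 -> 51 -> 59 -> 55
Found: True
Comparisons: 6


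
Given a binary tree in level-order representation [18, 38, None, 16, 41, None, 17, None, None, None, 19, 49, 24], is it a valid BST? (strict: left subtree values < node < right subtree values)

Level-order array: [18, 38, None, 16, 41, None, 17, None, None, None, 19, 49, 24]
Validate using subtree bounds (lo, hi): at each node, require lo < value < hi,
then recurse left with hi=value and right with lo=value.
Preorder trace (stopping at first violation):
  at node 18 with bounds (-inf, +inf): OK
  at node 38 with bounds (-inf, 18): VIOLATION
Node 38 violates its bound: not (-inf < 38 < 18).
Result: Not a valid BST


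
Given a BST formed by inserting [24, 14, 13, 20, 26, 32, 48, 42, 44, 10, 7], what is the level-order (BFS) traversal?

Tree insertion order: [24, 14, 13, 20, 26, 32, 48, 42, 44, 10, 7]
Tree (level-order array): [24, 14, 26, 13, 20, None, 32, 10, None, None, None, None, 48, 7, None, 42, None, None, None, None, 44]
BFS from the root, enqueuing left then right child of each popped node:
  queue [24] -> pop 24, enqueue [14, 26], visited so far: [24]
  queue [14, 26] -> pop 14, enqueue [13, 20], visited so far: [24, 14]
  queue [26, 13, 20] -> pop 26, enqueue [32], visited so far: [24, 14, 26]
  queue [13, 20, 32] -> pop 13, enqueue [10], visited so far: [24, 14, 26, 13]
  queue [20, 32, 10] -> pop 20, enqueue [none], visited so far: [24, 14, 26, 13, 20]
  queue [32, 10] -> pop 32, enqueue [48], visited so far: [24, 14, 26, 13, 20, 32]
  queue [10, 48] -> pop 10, enqueue [7], visited so far: [24, 14, 26, 13, 20, 32, 10]
  queue [48, 7] -> pop 48, enqueue [42], visited so far: [24, 14, 26, 13, 20, 32, 10, 48]
  queue [7, 42] -> pop 7, enqueue [none], visited so far: [24, 14, 26, 13, 20, 32, 10, 48, 7]
  queue [42] -> pop 42, enqueue [44], visited so far: [24, 14, 26, 13, 20, 32, 10, 48, 7, 42]
  queue [44] -> pop 44, enqueue [none], visited so far: [24, 14, 26, 13, 20, 32, 10, 48, 7, 42, 44]
Result: [24, 14, 26, 13, 20, 32, 10, 48, 7, 42, 44]


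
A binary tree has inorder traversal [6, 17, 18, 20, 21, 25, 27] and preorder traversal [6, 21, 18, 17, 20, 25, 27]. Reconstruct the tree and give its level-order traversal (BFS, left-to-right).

Inorder:  [6, 17, 18, 20, 21, 25, 27]
Preorder: [6, 21, 18, 17, 20, 25, 27]
Algorithm: preorder visits root first, so consume preorder in order;
for each root, split the current inorder slice at that value into
left-subtree inorder and right-subtree inorder, then recurse.
Recursive splits:
  root=6; inorder splits into left=[], right=[17, 18, 20, 21, 25, 27]
  root=21; inorder splits into left=[17, 18, 20], right=[25, 27]
  root=18; inorder splits into left=[17], right=[20]
  root=17; inorder splits into left=[], right=[]
  root=20; inorder splits into left=[], right=[]
  root=25; inorder splits into left=[], right=[27]
  root=27; inorder splits into left=[], right=[]
Reconstructed level-order: [6, 21, 18, 25, 17, 20, 27]


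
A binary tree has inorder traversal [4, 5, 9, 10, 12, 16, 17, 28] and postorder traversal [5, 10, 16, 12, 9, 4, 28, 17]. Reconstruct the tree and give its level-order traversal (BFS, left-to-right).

Inorder:   [4, 5, 9, 10, 12, 16, 17, 28]
Postorder: [5, 10, 16, 12, 9, 4, 28, 17]
Algorithm: postorder visits root last, so walk postorder right-to-left;
each value is the root of the current inorder slice — split it at that
value, recurse on the right subtree first, then the left.
Recursive splits:
  root=17; inorder splits into left=[4, 5, 9, 10, 12, 16], right=[28]
  root=28; inorder splits into left=[], right=[]
  root=4; inorder splits into left=[], right=[5, 9, 10, 12, 16]
  root=9; inorder splits into left=[5], right=[10, 12, 16]
  root=12; inorder splits into left=[10], right=[16]
  root=16; inorder splits into left=[], right=[]
  root=10; inorder splits into left=[], right=[]
  root=5; inorder splits into left=[], right=[]
Reconstructed level-order: [17, 4, 28, 9, 5, 12, 10, 16]


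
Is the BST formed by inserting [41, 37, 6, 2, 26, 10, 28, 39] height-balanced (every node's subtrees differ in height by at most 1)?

Tree (level-order array): [41, 37, None, 6, 39, 2, 26, None, None, None, None, 10, 28]
Definition: a tree is height-balanced if, at every node, |h(left) - h(right)| <= 1 (empty subtree has height -1).
Bottom-up per-node check:
  node 2: h_left=-1, h_right=-1, diff=0 [OK], height=0
  node 10: h_left=-1, h_right=-1, diff=0 [OK], height=0
  node 28: h_left=-1, h_right=-1, diff=0 [OK], height=0
  node 26: h_left=0, h_right=0, diff=0 [OK], height=1
  node 6: h_left=0, h_right=1, diff=1 [OK], height=2
  node 39: h_left=-1, h_right=-1, diff=0 [OK], height=0
  node 37: h_left=2, h_right=0, diff=2 [FAIL (|2-0|=2 > 1)], height=3
  node 41: h_left=3, h_right=-1, diff=4 [FAIL (|3--1|=4 > 1)], height=4
Node 37 violates the condition: |2 - 0| = 2 > 1.
Result: Not balanced


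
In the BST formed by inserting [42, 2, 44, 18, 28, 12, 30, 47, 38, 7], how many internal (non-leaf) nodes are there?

Tree built from: [42, 2, 44, 18, 28, 12, 30, 47, 38, 7]
Tree (level-order array): [42, 2, 44, None, 18, None, 47, 12, 28, None, None, 7, None, None, 30, None, None, None, 38]
Rule: An internal node has at least one child.
Per-node child counts:
  node 42: 2 child(ren)
  node 2: 1 child(ren)
  node 18: 2 child(ren)
  node 12: 1 child(ren)
  node 7: 0 child(ren)
  node 28: 1 child(ren)
  node 30: 1 child(ren)
  node 38: 0 child(ren)
  node 44: 1 child(ren)
  node 47: 0 child(ren)
Matching nodes: [42, 2, 18, 12, 28, 30, 44]
Count of internal (non-leaf) nodes: 7


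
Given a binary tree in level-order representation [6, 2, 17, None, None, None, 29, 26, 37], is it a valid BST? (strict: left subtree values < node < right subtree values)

Level-order array: [6, 2, 17, None, None, None, 29, 26, 37]
Validate using subtree bounds (lo, hi): at each node, require lo < value < hi,
then recurse left with hi=value and right with lo=value.
Preorder trace (stopping at first violation):
  at node 6 with bounds (-inf, +inf): OK
  at node 2 with bounds (-inf, 6): OK
  at node 17 with bounds (6, +inf): OK
  at node 29 with bounds (17, +inf): OK
  at node 26 with bounds (17, 29): OK
  at node 37 with bounds (29, +inf): OK
No violation found at any node.
Result: Valid BST


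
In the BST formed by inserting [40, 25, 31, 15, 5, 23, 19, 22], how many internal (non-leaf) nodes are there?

Tree built from: [40, 25, 31, 15, 5, 23, 19, 22]
Tree (level-order array): [40, 25, None, 15, 31, 5, 23, None, None, None, None, 19, None, None, 22]
Rule: An internal node has at least one child.
Per-node child counts:
  node 40: 1 child(ren)
  node 25: 2 child(ren)
  node 15: 2 child(ren)
  node 5: 0 child(ren)
  node 23: 1 child(ren)
  node 19: 1 child(ren)
  node 22: 0 child(ren)
  node 31: 0 child(ren)
Matching nodes: [40, 25, 15, 23, 19]
Count of internal (non-leaf) nodes: 5


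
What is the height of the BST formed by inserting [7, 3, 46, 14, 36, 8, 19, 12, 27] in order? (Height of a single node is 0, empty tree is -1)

Insertion order: [7, 3, 46, 14, 36, 8, 19, 12, 27]
Tree (level-order array): [7, 3, 46, None, None, 14, None, 8, 36, None, 12, 19, None, None, None, None, 27]
Compute height bottom-up (empty subtree = -1):
  height(3) = 1 + max(-1, -1) = 0
  height(12) = 1 + max(-1, -1) = 0
  height(8) = 1 + max(-1, 0) = 1
  height(27) = 1 + max(-1, -1) = 0
  height(19) = 1 + max(-1, 0) = 1
  height(36) = 1 + max(1, -1) = 2
  height(14) = 1 + max(1, 2) = 3
  height(46) = 1 + max(3, -1) = 4
  height(7) = 1 + max(0, 4) = 5
Height = 5


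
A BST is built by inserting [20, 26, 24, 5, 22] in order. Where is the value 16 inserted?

Starting tree (level order): [20, 5, 26, None, None, 24, None, 22]
Insertion path: 20 -> 5
Result: insert 16 as right child of 5
Final tree (level order): [20, 5, 26, None, 16, 24, None, None, None, 22]


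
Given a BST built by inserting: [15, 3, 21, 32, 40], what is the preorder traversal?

Tree insertion order: [15, 3, 21, 32, 40]
Tree (level-order array): [15, 3, 21, None, None, None, 32, None, 40]
Preorder traversal: [15, 3, 21, 32, 40]


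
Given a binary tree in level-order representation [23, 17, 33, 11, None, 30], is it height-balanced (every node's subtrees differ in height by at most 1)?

Tree (level-order array): [23, 17, 33, 11, None, 30]
Definition: a tree is height-balanced if, at every node, |h(left) - h(right)| <= 1 (empty subtree has height -1).
Bottom-up per-node check:
  node 11: h_left=-1, h_right=-1, diff=0 [OK], height=0
  node 17: h_left=0, h_right=-1, diff=1 [OK], height=1
  node 30: h_left=-1, h_right=-1, diff=0 [OK], height=0
  node 33: h_left=0, h_right=-1, diff=1 [OK], height=1
  node 23: h_left=1, h_right=1, diff=0 [OK], height=2
All nodes satisfy the balance condition.
Result: Balanced


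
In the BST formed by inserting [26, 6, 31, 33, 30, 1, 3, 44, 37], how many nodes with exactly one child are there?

Tree built from: [26, 6, 31, 33, 30, 1, 3, 44, 37]
Tree (level-order array): [26, 6, 31, 1, None, 30, 33, None, 3, None, None, None, 44, None, None, 37]
Rule: These are nodes with exactly 1 non-null child.
Per-node child counts:
  node 26: 2 child(ren)
  node 6: 1 child(ren)
  node 1: 1 child(ren)
  node 3: 0 child(ren)
  node 31: 2 child(ren)
  node 30: 0 child(ren)
  node 33: 1 child(ren)
  node 44: 1 child(ren)
  node 37: 0 child(ren)
Matching nodes: [6, 1, 33, 44]
Count of nodes with exactly one child: 4


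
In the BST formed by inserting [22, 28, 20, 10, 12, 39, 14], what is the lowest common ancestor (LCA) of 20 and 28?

Tree insertion order: [22, 28, 20, 10, 12, 39, 14]
Tree (level-order array): [22, 20, 28, 10, None, None, 39, None, 12, None, None, None, 14]
In a BST, the LCA of p=20, q=28 is the first node v on the
root-to-leaf path with p <= v <= q (go left if both < v, right if both > v).
Walk from root:
  at 22: 20 <= 22 <= 28, this is the LCA
LCA = 22


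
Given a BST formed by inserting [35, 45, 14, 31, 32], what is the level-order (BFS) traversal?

Tree insertion order: [35, 45, 14, 31, 32]
Tree (level-order array): [35, 14, 45, None, 31, None, None, None, 32]
BFS from the root, enqueuing left then right child of each popped node:
  queue [35] -> pop 35, enqueue [14, 45], visited so far: [35]
  queue [14, 45] -> pop 14, enqueue [31], visited so far: [35, 14]
  queue [45, 31] -> pop 45, enqueue [none], visited so far: [35, 14, 45]
  queue [31] -> pop 31, enqueue [32], visited so far: [35, 14, 45, 31]
  queue [32] -> pop 32, enqueue [none], visited so far: [35, 14, 45, 31, 32]
Result: [35, 14, 45, 31, 32]


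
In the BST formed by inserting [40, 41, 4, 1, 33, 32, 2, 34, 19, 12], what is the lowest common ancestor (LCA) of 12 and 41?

Tree insertion order: [40, 41, 4, 1, 33, 32, 2, 34, 19, 12]
Tree (level-order array): [40, 4, 41, 1, 33, None, None, None, 2, 32, 34, None, None, 19, None, None, None, 12]
In a BST, the LCA of p=12, q=41 is the first node v on the
root-to-leaf path with p <= v <= q (go left if both < v, right if both > v).
Walk from root:
  at 40: 12 <= 40 <= 41, this is the LCA
LCA = 40
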